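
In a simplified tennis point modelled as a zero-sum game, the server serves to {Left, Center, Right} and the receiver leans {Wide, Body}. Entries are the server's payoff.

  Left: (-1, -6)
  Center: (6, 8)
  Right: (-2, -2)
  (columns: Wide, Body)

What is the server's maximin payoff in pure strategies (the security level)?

6

Row minima: Left → -6, Center → 6, Right → -2.
The best of these is 6.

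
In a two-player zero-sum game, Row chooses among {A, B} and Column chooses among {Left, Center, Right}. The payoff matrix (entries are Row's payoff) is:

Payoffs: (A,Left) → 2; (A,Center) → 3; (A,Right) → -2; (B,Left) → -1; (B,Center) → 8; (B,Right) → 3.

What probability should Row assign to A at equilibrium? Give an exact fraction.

Row minima: A → -2, B → -1; maximin = -1.
Column maxima: Left → 2, Center → 8, Right → 3; minimax = 2.
-1 ≠ 2, so there is no saddle point; optimal play is mixed.
Center is strictly dominated by Left (it gives Row strictly more in every row), so Column never plays it.
On the remaining 2×2 (A, B vs Left, Right):
Let Row play A with probability p. Expected payoff against Left: 2p + (-1)(1−p) = 3p − 1; against Right: (-2)p + 3(1−p) = −5p + 3.
Setting these equal: 3p − 1 = −5p + 3 ⇒ 8p = 4 ⇒ p = 1/2, and the value is (3)·(1/2) − 1 = 1/2.
For Column: with q = P(Left), equating A's and B's payoffs gives 4q − 2 = −4q + 3 ⇒ q = 5/8.

1/2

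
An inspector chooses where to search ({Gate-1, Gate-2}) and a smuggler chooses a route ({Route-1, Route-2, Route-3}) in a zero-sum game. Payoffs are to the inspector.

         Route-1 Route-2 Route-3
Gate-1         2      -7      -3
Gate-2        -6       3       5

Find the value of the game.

-2

Row minima: Gate-1 → -7, Gate-2 → -6; maximin = -6.
Column maxima: Route-1 → 2, Route-2 → 3, Route-3 → 5; minimax = 2.
-6 ≠ 2, so there is no saddle point; optimal play is mixed.
Route-3 is strictly dominated by Route-2 (it gives the inspector strictly more in every row), so the smuggler never plays it.
On the remaining 2×2 (Gate-1, Gate-2 vs Route-1, Route-2):
Let the inspector play Gate-1 with probability p. Expected payoff against Route-1: 2p + (-6)(1−p) = 8p − 6; against Route-2: (-7)p + 3(1−p) = −10p + 3.
Setting these equal: 8p − 6 = −10p + 3 ⇒ 18p = 9 ⇒ p = 1/2, and the value is (8)·(1/2) − 6 = -2.
For the smuggler: with q = P(Route-1), equating Gate-1's and Gate-2's payoffs gives 9q − 7 = −9q + 3 ⇒ q = 5/9.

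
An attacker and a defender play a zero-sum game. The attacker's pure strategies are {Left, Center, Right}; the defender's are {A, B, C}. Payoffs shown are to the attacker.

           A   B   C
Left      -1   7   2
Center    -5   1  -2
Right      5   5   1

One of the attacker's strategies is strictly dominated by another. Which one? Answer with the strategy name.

Center

Left gives a strictly higher payoff than Center against every column: -1 > -5, 7 > 1, 2 > -2.
So Center is strictly dominated and the attacker never plays it.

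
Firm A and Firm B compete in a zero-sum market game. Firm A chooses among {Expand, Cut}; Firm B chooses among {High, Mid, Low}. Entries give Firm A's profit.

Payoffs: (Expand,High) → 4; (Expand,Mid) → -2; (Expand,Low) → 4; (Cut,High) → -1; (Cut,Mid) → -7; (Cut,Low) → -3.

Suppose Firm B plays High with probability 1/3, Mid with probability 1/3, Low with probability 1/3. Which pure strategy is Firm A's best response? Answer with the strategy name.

Expand

Expected payoff of Expand: (1/3)·4 + (1/3)·(-2) + (1/3)·4 = 2.
Expected payoff of Cut: (1/3)·(-1) + (1/3)·(-7) + (1/3)·(-3) = -11/3.
The largest is 2, so Firm A's best response is Expand.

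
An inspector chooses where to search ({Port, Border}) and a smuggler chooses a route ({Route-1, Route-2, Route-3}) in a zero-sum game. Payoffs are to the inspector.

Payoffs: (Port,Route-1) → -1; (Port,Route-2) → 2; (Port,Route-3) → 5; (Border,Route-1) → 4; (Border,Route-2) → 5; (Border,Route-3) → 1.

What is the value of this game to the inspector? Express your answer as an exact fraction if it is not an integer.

7/3

Row minima: Port → -1, Border → 1; maximin = 1.
Column maxima: Route-1 → 4, Route-2 → 5, Route-3 → 5; minimax = 4.
1 ≠ 4, so there is no saddle point; optimal play is mixed.
Route-2 is strictly dominated by Route-1 (it gives the inspector strictly more in every row), so the smuggler never plays it.
On the remaining 2×2 (Port, Border vs Route-1, Route-3):
Let the inspector play Port with probability p. Expected payoff against Route-1: (-1)p + 4(1−p) = −5p + 4; against Route-3: 5p + 1(1−p) = 4p + 1.
Setting these equal: −5p + 4 = 4p + 1 ⇒ −9p = -3 ⇒ p = 1/3, and the value is (-5)·(1/3) + 4 = 7/3.
For the smuggler: with q = P(Route-1), equating Port's and Border's payoffs gives −6q + 5 = 3q + 1 ⇒ q = 4/9.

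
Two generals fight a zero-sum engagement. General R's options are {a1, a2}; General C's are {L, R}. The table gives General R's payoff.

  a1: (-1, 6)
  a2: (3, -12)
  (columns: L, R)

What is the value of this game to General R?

Row minima: a1 → -1, a2 → -12; maximin = -1.
Column maxima: L → 3, R → 6; minimax = 3.
-1 ≠ 3, so there is no saddle point; optimal play is mixed.
Let General R play a1 with probability p. Expected payoff against L: (-1)p + 3(1−p) = −4p + 3; against R: 6p + (-12)(1−p) = 18p − 12.
Setting these equal: −4p + 3 = 18p − 12 ⇒ −22p = -15 ⇒ p = 15/22, and the value is (-4)·(15/22) + 3 = 3/11.
For General C: with q = P(L), equating a1's and a2's payoffs gives −7q + 6 = 15q − 12 ⇒ q = 9/11.

3/11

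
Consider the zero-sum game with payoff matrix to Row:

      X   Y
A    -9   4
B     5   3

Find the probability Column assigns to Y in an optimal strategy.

14/15

Row minima: A → -9, B → 3; maximin = 3.
Column maxima: X → 5, Y → 4; minimax = 4.
3 ≠ 4, so there is no saddle point; optimal play is mixed.
Let Row play A with probability p. Expected payoff against X: (-9)p + 5(1−p) = −14p + 5; against Y: 4p + 3(1−p) = p + 3.
Setting these equal: −14p + 5 = p + 3 ⇒ −15p = -2 ⇒ p = 2/15, and the value is (-14)·(2/15) + 5 = 47/15.
For Column: with q = P(X), equating A's and B's payoffs gives −13q + 4 = 2q + 3 ⇒ q = 1/15.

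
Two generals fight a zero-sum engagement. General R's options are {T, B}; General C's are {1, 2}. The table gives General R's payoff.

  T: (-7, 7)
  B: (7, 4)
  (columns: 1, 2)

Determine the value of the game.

77/17

Row minima: T → -7, B → 4; maximin = 4.
Column maxima: 1 → 7, 2 → 7; minimax = 7.
4 ≠ 7, so there is no saddle point; optimal play is mixed.
Let General R play T with probability p. Expected payoff against 1: (-7)p + 7(1−p) = −14p + 7; against 2: 7p + 4(1−p) = 3p + 4.
Setting these equal: −14p + 7 = 3p + 4 ⇒ −17p = -3 ⇒ p = 3/17, and the value is (-14)·(3/17) + 7 = 77/17.
For General C: with q = P(1), equating T's and B's payoffs gives −14q + 7 = 3q + 4 ⇒ q = 3/17.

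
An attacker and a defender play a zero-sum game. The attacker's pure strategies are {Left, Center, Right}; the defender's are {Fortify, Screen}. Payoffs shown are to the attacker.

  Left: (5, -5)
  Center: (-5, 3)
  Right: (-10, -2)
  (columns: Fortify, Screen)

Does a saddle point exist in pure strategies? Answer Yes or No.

No

Row minima: Left → -5, Center → -5, Right → -10; maximin = -5.
Column maxima: Fortify → 5, Screen → 3; minimax = 3.
-5 ≠ 3, so no pure-strategy equilibrium exists.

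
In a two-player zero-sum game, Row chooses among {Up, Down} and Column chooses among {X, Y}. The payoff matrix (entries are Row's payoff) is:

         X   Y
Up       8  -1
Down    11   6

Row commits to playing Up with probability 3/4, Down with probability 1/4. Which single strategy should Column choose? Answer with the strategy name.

If Column plays X, Row's expected payoff is (3/4)·8 + (1/4)·11 = 35/4.
If Column plays Y, Row's expected payoff is (3/4)·(-1) + (1/4)·6 = 3/4.
Column minimizes Row's payoff; the smallest is 3/4, so the best response is Y.

Y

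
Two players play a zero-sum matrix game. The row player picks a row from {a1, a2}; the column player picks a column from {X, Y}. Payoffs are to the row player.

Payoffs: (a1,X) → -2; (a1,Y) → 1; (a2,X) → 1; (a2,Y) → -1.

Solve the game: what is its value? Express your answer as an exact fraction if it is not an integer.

Row minima: a1 → -2, a2 → -1; maximin = -1.
Column maxima: X → 1, Y → 1; minimax = 1.
-1 ≠ 1, so there is no saddle point; optimal play is mixed.
Let the row player play a1 with probability p. Expected payoff against X: (-2)p + 1(1−p) = −3p + 1; against Y: 1p + (-1)(1−p) = 2p − 1.
Setting these equal: −3p + 1 = 2p − 1 ⇒ −5p = -2 ⇒ p = 2/5, and the value is (-3)·(2/5) + 1 = -1/5.
For the column player: with q = P(X), equating a1's and a2's payoffs gives −3q + 1 = 2q − 1 ⇒ q = 2/5.

-1/5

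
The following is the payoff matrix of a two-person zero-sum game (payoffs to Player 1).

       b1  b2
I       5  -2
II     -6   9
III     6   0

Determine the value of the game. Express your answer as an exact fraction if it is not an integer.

Row minima: I → -2, II → -6, III → 0; maximin = 0.
Column maxima: b1 → 6, b2 → 9; minimax = 6.
0 ≠ 6, so there is no saddle point; optimal play is mixed.
I is strictly dominated by III, so Player 1 never plays it.
On the remaining 2×2 (II, III vs b1, b2):
Let Player 1 play II with probability p. Expected payoff against b1: (-6)p + 6(1−p) = −12p + 6; against b2: 9p + 0(1−p) = 9p.
Setting these equal: −12p + 6 = 9p ⇒ −21p = -6 ⇒ p = 2/7, and the value is (-12)·(2/7) + 6 = 18/7.
For Player 2: with q = P(b1), equating II's and III's payoffs gives −15q + 9 = 6q ⇒ q = 3/7.

18/7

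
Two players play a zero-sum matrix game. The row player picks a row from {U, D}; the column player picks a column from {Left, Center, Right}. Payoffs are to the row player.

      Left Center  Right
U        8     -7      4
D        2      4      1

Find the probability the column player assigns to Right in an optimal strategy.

Row minima: U → -7, D → 1; maximin = 1.
Column maxima: Left → 8, Center → 4, Right → 4; minimax = 4.
1 ≠ 4, so there is no saddle point; optimal play is mixed.
Left is strictly dominated by Right (it gives the row player strictly more in every row), so the column player never plays it.
On the remaining 2×2 (U, D vs Center, Right):
Let the row player play U with probability p. Expected payoff against Center: (-7)p + 4(1−p) = −11p + 4; against Right: 4p + 1(1−p) = 3p + 1.
Setting these equal: −11p + 4 = 3p + 1 ⇒ −14p = -3 ⇒ p = 3/14, and the value is (-11)·(3/14) + 4 = 23/14.
For the column player: with q = P(Center), equating U's and D's payoffs gives −11q + 4 = 3q + 1 ⇒ q = 3/14.

11/14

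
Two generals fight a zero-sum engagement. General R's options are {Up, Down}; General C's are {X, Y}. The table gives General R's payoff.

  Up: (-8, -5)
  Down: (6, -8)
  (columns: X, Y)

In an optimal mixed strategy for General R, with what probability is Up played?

14/17

Row minima: Up → -8, Down → -8; maximin = -8.
Column maxima: X → 6, Y → -5; minimax = -5.
-8 ≠ -5, so there is no saddle point; optimal play is mixed.
Let General R play Up with probability p. Expected payoff against X: (-8)p + 6(1−p) = −14p + 6; against Y: (-5)p + (-8)(1−p) = 3p − 8.
Setting these equal: −14p + 6 = 3p − 8 ⇒ −17p = -14 ⇒ p = 14/17, and the value is (-14)·(14/17) + 6 = -94/17.
For General C: with q = P(X), equating Up's and Down's payoffs gives −3q − 5 = 14q − 8 ⇒ q = 3/17.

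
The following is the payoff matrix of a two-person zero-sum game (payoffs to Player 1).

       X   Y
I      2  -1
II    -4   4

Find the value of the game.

4/11

Row minima: I → -1, II → -4; maximin = -1.
Column maxima: X → 2, Y → 4; minimax = 2.
-1 ≠ 2, so there is no saddle point; optimal play is mixed.
Let Player 1 play I with probability p. Expected payoff against X: 2p + (-4)(1−p) = 6p − 4; against Y: (-1)p + 4(1−p) = −5p + 4.
Setting these equal: 6p − 4 = −5p + 4 ⇒ 11p = 8 ⇒ p = 8/11, and the value is (6)·(8/11) − 4 = 4/11.
For Player 2: with q = P(X), equating I's and II's payoffs gives 3q − 1 = −8q + 4 ⇒ q = 5/11.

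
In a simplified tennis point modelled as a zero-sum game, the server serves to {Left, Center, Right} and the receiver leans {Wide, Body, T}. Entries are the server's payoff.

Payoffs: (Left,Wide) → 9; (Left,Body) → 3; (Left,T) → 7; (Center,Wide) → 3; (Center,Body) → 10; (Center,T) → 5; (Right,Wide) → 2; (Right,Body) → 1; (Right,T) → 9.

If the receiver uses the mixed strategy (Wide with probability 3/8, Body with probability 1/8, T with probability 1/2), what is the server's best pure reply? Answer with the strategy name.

Left

Expected payoff of Left: (3/8)·9 + (1/8)·3 + (1/2)·7 = 29/4.
Expected payoff of Center: (3/8)·3 + (1/8)·10 + (1/2)·5 = 39/8.
Expected payoff of Right: (3/8)·2 + (1/8)·1 + (1/2)·9 = 43/8.
The largest is 29/4, so the server's best response is Left.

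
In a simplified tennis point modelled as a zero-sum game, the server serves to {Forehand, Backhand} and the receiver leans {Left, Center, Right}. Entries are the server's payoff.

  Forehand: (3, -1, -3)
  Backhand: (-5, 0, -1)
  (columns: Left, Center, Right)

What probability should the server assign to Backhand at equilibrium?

Row minima: Forehand → -3, Backhand → -5; maximin = -3.
Column maxima: Left → 3, Center → 0, Right → -1; minimax = -1.
-3 ≠ -1, so there is no saddle point; optimal play is mixed.
Center is strictly dominated by Right (it gives the server strictly more in every row), so the receiver never plays it.
On the remaining 2×2 (Forehand, Backhand vs Left, Right):
Let the server play Forehand with probability p. Expected payoff against Left: 3p + (-5)(1−p) = 8p − 5; against Right: (-3)p + (-1)(1−p) = −2p − 1.
Setting these equal: 8p − 5 = −2p − 1 ⇒ 10p = 4 ⇒ p = 2/5, and the value is (8)·(2/5) − 5 = -9/5.
For the receiver: with q = P(Left), equating Forehand's and Backhand's payoffs gives 6q − 3 = −4q − 1 ⇒ q = 1/5.

3/5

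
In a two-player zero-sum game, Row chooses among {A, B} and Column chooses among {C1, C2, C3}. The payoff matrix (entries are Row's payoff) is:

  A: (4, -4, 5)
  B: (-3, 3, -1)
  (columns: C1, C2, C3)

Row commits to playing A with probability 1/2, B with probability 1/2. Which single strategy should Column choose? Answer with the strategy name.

If Column plays C1, Row's expected payoff is (1/2)·4 + (1/2)·(-3) = 1/2.
If Column plays C2, Row's expected payoff is (1/2)·(-4) + (1/2)·3 = -1/2.
If Column plays C3, Row's expected payoff is (1/2)·5 + (1/2)·(-1) = 2.
Column minimizes Row's payoff; the smallest is -1/2, so the best response is C2.

C2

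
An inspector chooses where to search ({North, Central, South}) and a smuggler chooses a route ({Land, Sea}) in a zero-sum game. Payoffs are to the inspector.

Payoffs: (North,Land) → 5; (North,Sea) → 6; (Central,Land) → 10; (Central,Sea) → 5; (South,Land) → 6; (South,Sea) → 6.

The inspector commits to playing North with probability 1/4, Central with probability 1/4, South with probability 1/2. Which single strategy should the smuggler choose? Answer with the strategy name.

Sea

If the smuggler plays Land, the inspector's expected payoff is (1/4)·5 + (1/4)·10 + (1/2)·6 = 27/4.
If the smuggler plays Sea, the inspector's expected payoff is (1/4)·6 + (1/4)·5 + (1/2)·6 = 23/4.
The smuggler minimizes the inspector's payoff; the smallest is 23/4, so the best response is Sea.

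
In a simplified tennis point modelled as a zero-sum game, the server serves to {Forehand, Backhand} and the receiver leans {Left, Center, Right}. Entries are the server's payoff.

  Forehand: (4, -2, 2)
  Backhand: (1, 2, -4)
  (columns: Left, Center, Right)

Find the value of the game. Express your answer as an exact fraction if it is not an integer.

-2/5

Row minima: Forehand → -2, Backhand → -4; maximin = -2.
Column maxima: Left → 4, Center → 2, Right → 2; minimax = 2.
-2 ≠ 2, so there is no saddle point; optimal play is mixed.
Left is strictly dominated by Right (it gives the server strictly more in every row), so the receiver never plays it.
On the remaining 2×2 (Forehand, Backhand vs Center, Right):
Let the server play Forehand with probability p. Expected payoff against Center: (-2)p + 2(1−p) = −4p + 2; against Right: 2p + (-4)(1−p) = 6p − 4.
Setting these equal: −4p + 2 = 6p − 4 ⇒ −10p = -6 ⇒ p = 3/5, and the value is (-4)·(3/5) + 2 = -2/5.
For the receiver: with q = P(Center), equating Forehand's and Backhand's payoffs gives −4q + 2 = 6q − 4 ⇒ q = 3/5.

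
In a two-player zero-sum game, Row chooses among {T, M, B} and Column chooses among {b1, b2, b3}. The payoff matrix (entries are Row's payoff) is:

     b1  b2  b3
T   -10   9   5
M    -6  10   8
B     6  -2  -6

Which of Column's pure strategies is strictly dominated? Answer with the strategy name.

b2

b3 holds Row's payoff strictly below b2 in every row: 5 < 9, 8 < 10, -6 < -2.
So b2 is strictly dominated for Column.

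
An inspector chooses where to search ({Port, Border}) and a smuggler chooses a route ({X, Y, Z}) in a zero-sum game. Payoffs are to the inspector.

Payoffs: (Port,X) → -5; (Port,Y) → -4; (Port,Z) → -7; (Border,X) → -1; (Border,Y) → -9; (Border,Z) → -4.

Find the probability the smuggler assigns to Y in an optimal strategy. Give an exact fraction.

Row minima: Port → -7, Border → -9; maximin = -7.
Column maxima: X → -1, Y → -4, Z → -4; minimax = -4.
-7 ≠ -4, so there is no saddle point; optimal play is mixed.
X is strictly dominated by Z (it gives the inspector strictly more in every row), so the smuggler never plays it.
On the remaining 2×2 (Port, Border vs Y, Z):
Let the inspector play Port with probability p. Expected payoff against Y: (-4)p + (-9)(1−p) = 5p − 9; against Z: (-7)p + (-4)(1−p) = −3p − 4.
Setting these equal: 5p − 9 = −3p − 4 ⇒ 8p = 5 ⇒ p = 5/8, and the value is (5)·(5/8) − 9 = -47/8.
For the smuggler: with q = P(Y), equating Port's and Border's payoffs gives 3q − 7 = −5q − 4 ⇒ q = 3/8.

3/8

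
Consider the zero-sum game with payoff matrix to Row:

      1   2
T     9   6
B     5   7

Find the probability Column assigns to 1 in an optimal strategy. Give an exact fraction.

Row minima: T → 6, B → 5; maximin = 6.
Column maxima: 1 → 9, 2 → 7; minimax = 7.
6 ≠ 7, so there is no saddle point; optimal play is mixed.
Let Row play T with probability p. Expected payoff against 1: 9p + 5(1−p) = 4p + 5; against 2: 6p + 7(1−p) = −p + 7.
Setting these equal: 4p + 5 = −p + 7 ⇒ 5p = 2 ⇒ p = 2/5, and the value is (4)·(2/5) + 5 = 33/5.
For Column: with q = P(1), equating T's and B's payoffs gives 3q + 6 = −2q + 7 ⇒ q = 1/5.

1/5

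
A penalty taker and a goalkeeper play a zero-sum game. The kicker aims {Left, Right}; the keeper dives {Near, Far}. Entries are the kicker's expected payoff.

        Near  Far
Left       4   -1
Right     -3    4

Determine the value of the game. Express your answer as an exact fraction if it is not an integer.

13/12

Row minima: Left → -1, Right → -3; maximin = -1.
Column maxima: Near → 4, Far → 4; minimax = 4.
-1 ≠ 4, so there is no saddle point; optimal play is mixed.
Let the kicker play Left with probability p. Expected payoff against Near: 4p + (-3)(1−p) = 7p − 3; against Far: (-1)p + 4(1−p) = −5p + 4.
Setting these equal: 7p − 3 = −5p + 4 ⇒ 12p = 7 ⇒ p = 7/12, and the value is (7)·(7/12) − 3 = 13/12.
For the keeper: with q = P(Near), equating Left's and Right's payoffs gives 5q − 1 = −7q + 4 ⇒ q = 5/12.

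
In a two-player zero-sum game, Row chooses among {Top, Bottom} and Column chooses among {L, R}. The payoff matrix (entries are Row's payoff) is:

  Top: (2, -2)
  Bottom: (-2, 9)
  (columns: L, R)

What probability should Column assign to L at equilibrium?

Row minima: Top → -2, Bottom → -2; maximin = -2.
Column maxima: L → 2, R → 9; minimax = 2.
-2 ≠ 2, so there is no saddle point; optimal play is mixed.
Let Row play Top with probability p. Expected payoff against L: 2p + (-2)(1−p) = 4p − 2; against R: (-2)p + 9(1−p) = −11p + 9.
Setting these equal: 4p − 2 = −11p + 9 ⇒ 15p = 11 ⇒ p = 11/15, and the value is (4)·(11/15) − 2 = 14/15.
For Column: with q = P(L), equating Top's and Bottom's payoffs gives 4q − 2 = −11q + 9 ⇒ q = 11/15.

11/15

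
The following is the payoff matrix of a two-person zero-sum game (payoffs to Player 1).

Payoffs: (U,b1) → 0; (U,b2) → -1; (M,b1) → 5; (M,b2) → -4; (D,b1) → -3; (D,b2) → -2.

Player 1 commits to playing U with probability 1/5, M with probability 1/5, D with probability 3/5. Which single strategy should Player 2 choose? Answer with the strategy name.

b2

If Player 2 plays b1, Player 1's expected payoff is (1/5)·0 + (1/5)·5 + (3/5)·(-3) = -4/5.
If Player 2 plays b2, Player 1's expected payoff is (1/5)·(-1) + (1/5)·(-4) + (3/5)·(-2) = -11/5.
Player 2 minimizes Player 1's payoff; the smallest is -11/5, so the best response is b2.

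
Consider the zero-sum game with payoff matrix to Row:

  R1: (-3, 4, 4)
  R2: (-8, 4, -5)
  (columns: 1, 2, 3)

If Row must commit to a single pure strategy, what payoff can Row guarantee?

-3

Row minima: R1 → -3, R2 → -8.
The best of these is -3.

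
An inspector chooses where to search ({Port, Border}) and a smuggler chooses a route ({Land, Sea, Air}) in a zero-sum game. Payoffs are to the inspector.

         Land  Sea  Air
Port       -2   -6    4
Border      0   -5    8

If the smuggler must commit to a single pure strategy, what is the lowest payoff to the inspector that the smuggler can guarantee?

Column maxima: Land → 0, Sea → -5, Air → 8.
The smallest of these is -5.

-5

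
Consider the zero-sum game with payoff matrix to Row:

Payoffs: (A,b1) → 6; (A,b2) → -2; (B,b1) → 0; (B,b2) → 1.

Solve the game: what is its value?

Row minima: A → -2, B → 0; maximin = 0.
Column maxima: b1 → 6, b2 → 1; minimax = 1.
0 ≠ 1, so there is no saddle point; optimal play is mixed.
Let Row play A with probability p. Expected payoff against b1: 6p + 0(1−p) = 6p; against b2: (-2)p + 1(1−p) = −3p + 1.
Setting these equal: 6p = −3p + 1 ⇒ 9p = 1 ⇒ p = 1/9, and the value is (6)·(1/9) = 2/3.
For Column: with q = P(b1), equating A's and B's payoffs gives 8q − 2 = −q + 1 ⇒ q = 1/3.

2/3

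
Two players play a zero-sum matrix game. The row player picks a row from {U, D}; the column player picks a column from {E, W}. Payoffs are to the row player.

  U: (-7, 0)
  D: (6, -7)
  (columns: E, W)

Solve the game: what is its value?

Row minima: U → -7, D → -7; maximin = -7.
Column maxima: E → 6, W → 0; minimax = 0.
-7 ≠ 0, so there is no saddle point; optimal play is mixed.
Let the row player play U with probability p. Expected payoff against E: (-7)p + 6(1−p) = −13p + 6; against W: 0p + (-7)(1−p) = 7p − 7.
Setting these equal: −13p + 6 = 7p − 7 ⇒ −20p = -13 ⇒ p = 13/20, and the value is (-13)·(13/20) + 6 = -49/20.
For the column player: with q = P(E), equating U's and D's payoffs gives −7q = 13q − 7 ⇒ q = 7/20.

-49/20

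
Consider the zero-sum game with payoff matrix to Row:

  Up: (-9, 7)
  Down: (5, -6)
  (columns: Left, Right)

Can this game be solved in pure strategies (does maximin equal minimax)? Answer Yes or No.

Row minima: Up → -9, Down → -6; maximin = -6.
Column maxima: Left → 5, Right → 7; minimax = 5.
-6 ≠ 5, so no pure-strategy equilibrium exists.

No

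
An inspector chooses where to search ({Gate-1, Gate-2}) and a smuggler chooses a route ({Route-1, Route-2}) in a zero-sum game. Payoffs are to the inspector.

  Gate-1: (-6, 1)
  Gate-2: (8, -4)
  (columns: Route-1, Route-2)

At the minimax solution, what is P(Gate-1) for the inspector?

Row minima: Gate-1 → -6, Gate-2 → -4; maximin = -4.
Column maxima: Route-1 → 8, Route-2 → 1; minimax = 1.
-4 ≠ 1, so there is no saddle point; optimal play is mixed.
Let the inspector play Gate-1 with probability p. Expected payoff against Route-1: (-6)p + 8(1−p) = −14p + 8; against Route-2: 1p + (-4)(1−p) = 5p − 4.
Setting these equal: −14p + 8 = 5p − 4 ⇒ −19p = -12 ⇒ p = 12/19, and the value is (-14)·(12/19) + 8 = -16/19.
For the smuggler: with q = P(Route-1), equating Gate-1's and Gate-2's payoffs gives −7q + 1 = 12q − 4 ⇒ q = 5/19.

12/19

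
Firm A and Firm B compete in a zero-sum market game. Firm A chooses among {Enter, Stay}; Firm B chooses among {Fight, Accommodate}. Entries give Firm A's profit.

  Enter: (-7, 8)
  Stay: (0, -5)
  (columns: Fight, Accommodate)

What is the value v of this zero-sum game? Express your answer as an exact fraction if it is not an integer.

Row minima: Enter → -7, Stay → -5; maximin = -5.
Column maxima: Fight → 0, Accommodate → 8; minimax = 0.
-5 ≠ 0, so there is no saddle point; optimal play is mixed.
Let Firm A play Enter with probability p. Expected payoff against Fight: (-7)p + 0(1−p) = −7p; against Accommodate: 8p + (-5)(1−p) = 13p − 5.
Setting these equal: −7p = 13p − 5 ⇒ −20p = -5 ⇒ p = 1/4, and the value is (-7)·(1/4) = -7/4.
For Firm B: with q = P(Fight), equating Enter's and Stay's payoffs gives −15q + 8 = 5q − 5 ⇒ q = 13/20.

-7/4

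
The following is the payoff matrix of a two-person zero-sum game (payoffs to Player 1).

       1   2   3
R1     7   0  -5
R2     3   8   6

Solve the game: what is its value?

Row minima: R1 → -5, R2 → 3; maximin = 3.
Column maxima: 1 → 7, 2 → 8, 3 → 6; minimax = 6.
3 ≠ 6, so there is no saddle point; optimal play is mixed.
2 is strictly dominated by 3 (it gives Player 1 strictly more in every row), so Player 2 never plays it.
On the remaining 2×2 (R1, R2 vs 1, 3):
Let Player 1 play R1 with probability p. Expected payoff against 1: 7p + 3(1−p) = 4p + 3; against 3: (-5)p + 6(1−p) = −11p + 6.
Setting these equal: 4p + 3 = −11p + 6 ⇒ 15p = 3 ⇒ p = 1/5, and the value is (4)·(1/5) + 3 = 19/5.
For Player 2: with q = P(1), equating R1's and R2's payoffs gives 12q − 5 = −3q + 6 ⇒ q = 11/15.

19/5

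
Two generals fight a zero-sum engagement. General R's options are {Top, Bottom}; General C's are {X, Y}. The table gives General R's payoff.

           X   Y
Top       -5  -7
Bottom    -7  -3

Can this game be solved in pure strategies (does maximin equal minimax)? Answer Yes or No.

No

Row minima: Top → -7, Bottom → -7; maximin = -7.
Column maxima: X → -5, Y → -3; minimax = -5.
-7 ≠ -5, so no pure-strategy equilibrium exists.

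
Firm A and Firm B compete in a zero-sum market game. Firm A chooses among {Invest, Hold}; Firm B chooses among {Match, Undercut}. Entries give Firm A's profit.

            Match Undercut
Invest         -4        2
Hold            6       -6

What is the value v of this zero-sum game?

-2/3

Row minima: Invest → -4, Hold → -6; maximin = -4.
Column maxima: Match → 6, Undercut → 2; minimax = 2.
-4 ≠ 2, so there is no saddle point; optimal play is mixed.
Let Firm A play Invest with probability p. Expected payoff against Match: (-4)p + 6(1−p) = −10p + 6; against Undercut: 2p + (-6)(1−p) = 8p − 6.
Setting these equal: −10p + 6 = 8p − 6 ⇒ −18p = -12 ⇒ p = 2/3, and the value is (-10)·(2/3) + 6 = -2/3.
For Firm B: with q = P(Match), equating Invest's and Hold's payoffs gives −6q + 2 = 12q − 6 ⇒ q = 4/9.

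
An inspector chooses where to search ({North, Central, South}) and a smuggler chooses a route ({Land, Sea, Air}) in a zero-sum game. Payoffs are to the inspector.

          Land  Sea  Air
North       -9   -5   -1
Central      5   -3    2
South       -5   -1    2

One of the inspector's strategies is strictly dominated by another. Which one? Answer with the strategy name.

North

Central gives a strictly higher payoff than North against every column: 5 > -9, -3 > -5, 2 > -1.
So North is strictly dominated and the inspector never plays it.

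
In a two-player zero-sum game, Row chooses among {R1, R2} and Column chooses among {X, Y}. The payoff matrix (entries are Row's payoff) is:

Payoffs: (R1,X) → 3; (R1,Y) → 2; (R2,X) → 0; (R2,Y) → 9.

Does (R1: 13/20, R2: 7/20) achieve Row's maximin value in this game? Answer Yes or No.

No

Against X this mix gives (13/20)·3 + (7/20)·0 = 39/20.
Against Y this mix gives (13/20)·2 + (7/20)·9 = 89/20.
Column will play X, holding Row to 39/20. Shifting weight toward the row that does better against X would raise this floor (the equalizing mix achieves 27/10 against both X and Y), so the proposed strategy is not optimal.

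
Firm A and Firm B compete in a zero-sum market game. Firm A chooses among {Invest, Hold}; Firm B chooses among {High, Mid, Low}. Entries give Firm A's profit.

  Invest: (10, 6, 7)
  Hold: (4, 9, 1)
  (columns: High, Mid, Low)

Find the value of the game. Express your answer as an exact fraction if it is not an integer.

19/3

Row minima: Invest → 6, Hold → 1; maximin = 6.
Column maxima: High → 10, Mid → 9, Low → 7; minimax = 7.
6 ≠ 7, so there is no saddle point; optimal play is mixed.
High is strictly dominated by Low (it gives Firm A strictly more in every row), so Firm B never plays it.
On the remaining 2×2 (Invest, Hold vs Mid, Low):
Let Firm A play Invest with probability p. Expected payoff against Mid: 6p + 9(1−p) = −3p + 9; against Low: 7p + 1(1−p) = 6p + 1.
Setting these equal: −3p + 9 = 6p + 1 ⇒ −9p = -8 ⇒ p = 8/9, and the value is (-3)·(8/9) + 9 = 19/3.
For Firm B: with q = P(Mid), equating Invest's and Hold's payoffs gives −q + 7 = 8q + 1 ⇒ q = 2/3.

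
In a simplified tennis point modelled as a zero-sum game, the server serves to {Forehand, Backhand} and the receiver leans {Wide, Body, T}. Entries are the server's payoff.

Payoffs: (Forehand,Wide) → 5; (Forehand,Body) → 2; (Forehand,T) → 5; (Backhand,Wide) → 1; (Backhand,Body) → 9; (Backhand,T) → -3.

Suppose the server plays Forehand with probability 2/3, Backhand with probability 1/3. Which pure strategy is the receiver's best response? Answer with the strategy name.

T

If the receiver plays Wide, the server's expected payoff is (2/3)·5 + (1/3)·1 = 11/3.
If the receiver plays Body, the server's expected payoff is (2/3)·2 + (1/3)·9 = 13/3.
If the receiver plays T, the server's expected payoff is (2/3)·5 + (1/3)·(-3) = 7/3.
The receiver minimizes the server's payoff; the smallest is 7/3, so the best response is T.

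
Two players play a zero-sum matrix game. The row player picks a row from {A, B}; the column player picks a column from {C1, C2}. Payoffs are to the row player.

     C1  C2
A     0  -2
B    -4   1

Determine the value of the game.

-8/7

Row minima: A → -2, B → -4; maximin = -2.
Column maxima: C1 → 0, C2 → 1; minimax = 0.
-2 ≠ 0, so there is no saddle point; optimal play is mixed.
Let the row player play A with probability p. Expected payoff against C1: 0p + (-4)(1−p) = 4p − 4; against C2: (-2)p + 1(1−p) = −3p + 1.
Setting these equal: 4p − 4 = −3p + 1 ⇒ 7p = 5 ⇒ p = 5/7, and the value is (4)·(5/7) − 4 = -8/7.
For the column player: with q = P(C1), equating A's and B's payoffs gives 2q − 2 = −5q + 1 ⇒ q = 3/7.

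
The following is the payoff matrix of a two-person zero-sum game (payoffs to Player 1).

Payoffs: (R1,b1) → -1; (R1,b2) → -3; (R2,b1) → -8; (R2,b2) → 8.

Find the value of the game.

-16/9

Row minima: R1 → -3, R2 → -8; maximin = -3.
Column maxima: b1 → -1, b2 → 8; minimax = -1.
-3 ≠ -1, so there is no saddle point; optimal play is mixed.
Let Player 1 play R1 with probability p. Expected payoff against b1: (-1)p + (-8)(1−p) = 7p − 8; against b2: (-3)p + 8(1−p) = −11p + 8.
Setting these equal: 7p − 8 = −11p + 8 ⇒ 18p = 16 ⇒ p = 8/9, and the value is (7)·(8/9) − 8 = -16/9.
For Player 2: with q = P(b1), equating R1's and R2's payoffs gives 2q − 3 = −16q + 8 ⇒ q = 11/18.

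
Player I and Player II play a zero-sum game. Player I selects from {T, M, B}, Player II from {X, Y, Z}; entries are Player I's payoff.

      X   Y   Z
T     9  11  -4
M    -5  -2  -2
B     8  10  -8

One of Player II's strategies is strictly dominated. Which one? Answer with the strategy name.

Y

X holds Player I's payoff strictly below Y in every row: 9 < 11, -5 < -2, 8 < 10.
So Y is strictly dominated for Player II.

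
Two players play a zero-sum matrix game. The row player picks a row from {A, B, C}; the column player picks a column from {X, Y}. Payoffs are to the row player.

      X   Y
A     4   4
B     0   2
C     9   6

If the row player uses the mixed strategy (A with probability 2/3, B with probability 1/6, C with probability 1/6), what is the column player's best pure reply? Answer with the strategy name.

If the column player plays X, the row player's expected payoff is (2/3)·4 + (1/6)·0 + (1/6)·9 = 25/6.
If the column player plays Y, the row player's expected payoff is (2/3)·4 + (1/6)·2 + (1/6)·6 = 4.
The column player minimizes the row player's payoff; the smallest is 4, so the best response is Y.

Y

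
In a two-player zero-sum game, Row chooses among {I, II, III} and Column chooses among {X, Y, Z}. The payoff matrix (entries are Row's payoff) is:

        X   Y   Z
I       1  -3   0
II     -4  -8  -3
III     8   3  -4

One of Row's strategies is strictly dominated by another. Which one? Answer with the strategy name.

II

I gives a strictly higher payoff than II against every column: 1 > -4, -3 > -8, 0 > -3.
So II is strictly dominated and Row never plays it.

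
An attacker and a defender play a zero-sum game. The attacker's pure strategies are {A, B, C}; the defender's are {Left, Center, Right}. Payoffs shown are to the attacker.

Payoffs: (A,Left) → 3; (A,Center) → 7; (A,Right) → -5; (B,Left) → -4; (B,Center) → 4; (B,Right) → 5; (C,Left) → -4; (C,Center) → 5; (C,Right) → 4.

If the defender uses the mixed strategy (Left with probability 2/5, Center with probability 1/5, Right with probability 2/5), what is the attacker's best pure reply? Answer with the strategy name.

Expected payoff of A: (2/5)·3 + (1/5)·7 + (2/5)·(-5) = 3/5.
Expected payoff of B: (2/5)·(-4) + (1/5)·4 + (2/5)·5 = 6/5.
Expected payoff of C: (2/5)·(-4) + (1/5)·5 + (2/5)·4 = 1.
The largest is 6/5, so the attacker's best response is B.

B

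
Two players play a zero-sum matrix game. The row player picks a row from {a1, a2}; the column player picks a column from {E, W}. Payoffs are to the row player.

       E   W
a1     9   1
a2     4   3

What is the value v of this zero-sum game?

3

Row minima: a1 → 1, a2 → 3; maximin = 3.
Column maxima: E → 9, W → 3; minimax = 3.
Since maximin = minimax = 3, there is a saddle point and the value is 3.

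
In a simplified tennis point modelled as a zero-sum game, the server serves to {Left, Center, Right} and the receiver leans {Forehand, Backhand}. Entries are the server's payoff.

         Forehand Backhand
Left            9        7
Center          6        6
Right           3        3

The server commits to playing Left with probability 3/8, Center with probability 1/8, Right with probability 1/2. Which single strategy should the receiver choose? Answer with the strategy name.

Backhand

If the receiver plays Forehand, the server's expected payoff is (3/8)·9 + (1/8)·6 + (1/2)·3 = 45/8.
If the receiver plays Backhand, the server's expected payoff is (3/8)·7 + (1/8)·6 + (1/2)·3 = 39/8.
The receiver minimizes the server's payoff; the smallest is 39/8, so the best response is Backhand.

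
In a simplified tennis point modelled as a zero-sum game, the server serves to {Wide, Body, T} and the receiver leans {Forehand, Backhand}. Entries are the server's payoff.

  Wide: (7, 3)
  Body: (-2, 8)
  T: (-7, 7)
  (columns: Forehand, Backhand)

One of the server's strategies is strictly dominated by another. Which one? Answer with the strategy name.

T

Body gives a strictly higher payoff than T against every column: -2 > -7, 8 > 7.
So T is strictly dominated and the server never plays it.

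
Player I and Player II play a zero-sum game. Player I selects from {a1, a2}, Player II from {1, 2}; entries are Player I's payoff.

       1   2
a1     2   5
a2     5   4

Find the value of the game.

17/4

Row minima: a1 → 2, a2 → 4; maximin = 4.
Column maxima: 1 → 5, 2 → 5; minimax = 5.
4 ≠ 5, so there is no saddle point; optimal play is mixed.
Let Player I play a1 with probability p. Expected payoff against 1: 2p + 5(1−p) = −3p + 5; against 2: 5p + 4(1−p) = p + 4.
Setting these equal: −3p + 5 = p + 4 ⇒ −4p = -1 ⇒ p = 1/4, and the value is (-3)·(1/4) + 5 = 17/4.
For Player II: with q = P(1), equating a1's and a2's payoffs gives −3q + 5 = q + 4 ⇒ q = 1/4.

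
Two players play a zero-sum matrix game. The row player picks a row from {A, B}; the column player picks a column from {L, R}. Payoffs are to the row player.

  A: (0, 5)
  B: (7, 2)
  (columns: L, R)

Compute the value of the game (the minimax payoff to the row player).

Row minima: A → 0, B → 2; maximin = 2.
Column maxima: L → 7, R → 5; minimax = 5.
2 ≠ 5, so there is no saddle point; optimal play is mixed.
Let the row player play A with probability p. Expected payoff against L: 0p + 7(1−p) = −7p + 7; against R: 5p + 2(1−p) = 3p + 2.
Setting these equal: −7p + 7 = 3p + 2 ⇒ −10p = -5 ⇒ p = 1/2, and the value is (-7)·(1/2) + 7 = 7/2.
For the column player: with q = P(L), equating A's and B's payoffs gives −5q + 5 = 5q + 2 ⇒ q = 3/10.

7/2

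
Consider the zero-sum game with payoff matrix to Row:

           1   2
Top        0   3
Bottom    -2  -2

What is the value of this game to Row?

0

Row minima: Top → 0, Bottom → -2; maximin = 0.
Column maxima: 1 → 0, 2 → 3; minimax = 0.
Since maximin = minimax = 0, there is a saddle point and the value is 0.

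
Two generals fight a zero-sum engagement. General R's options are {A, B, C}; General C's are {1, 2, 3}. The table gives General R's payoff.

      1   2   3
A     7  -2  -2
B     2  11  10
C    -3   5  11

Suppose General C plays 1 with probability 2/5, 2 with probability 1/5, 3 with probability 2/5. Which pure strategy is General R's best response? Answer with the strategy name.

B

Expected payoff of A: (2/5)·7 + (1/5)·(-2) + (2/5)·(-2) = 8/5.
Expected payoff of B: (2/5)·2 + (1/5)·11 + (2/5)·10 = 7.
Expected payoff of C: (2/5)·(-3) + (1/5)·5 + (2/5)·11 = 21/5.
The largest is 7, so General R's best response is B.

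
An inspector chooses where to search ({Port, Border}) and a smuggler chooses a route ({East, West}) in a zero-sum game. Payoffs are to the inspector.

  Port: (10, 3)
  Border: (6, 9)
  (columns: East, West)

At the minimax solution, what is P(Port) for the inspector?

3/10

Row minima: Port → 3, Border → 6; maximin = 6.
Column maxima: East → 10, West → 9; minimax = 9.
6 ≠ 9, so there is no saddle point; optimal play is mixed.
Let the inspector play Port with probability p. Expected payoff against East: 10p + 6(1−p) = 4p + 6; against West: 3p + 9(1−p) = −6p + 9.
Setting these equal: 4p + 6 = −6p + 9 ⇒ 10p = 3 ⇒ p = 3/10, and the value is (4)·(3/10) + 6 = 36/5.
For the smuggler: with q = P(East), equating Port's and Border's payoffs gives 7q + 3 = −3q + 9 ⇒ q = 3/5.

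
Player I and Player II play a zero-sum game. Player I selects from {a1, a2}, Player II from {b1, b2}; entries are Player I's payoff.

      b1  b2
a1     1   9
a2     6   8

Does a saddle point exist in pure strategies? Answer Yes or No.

Yes

Row minima: a1 → 1, a2 → 6; maximin = 6.
Column maxima: b1 → 6, b2 → 9; minimax = 6.
maximin = minimax = 6, so a saddle point exists.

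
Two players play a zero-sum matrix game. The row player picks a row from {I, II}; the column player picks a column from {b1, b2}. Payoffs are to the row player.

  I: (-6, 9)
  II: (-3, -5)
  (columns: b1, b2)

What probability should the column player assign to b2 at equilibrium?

3/17

Row minima: I → -6, II → -5; maximin = -5.
Column maxima: b1 → -3, b2 → 9; minimax = -3.
-5 ≠ -3, so there is no saddle point; optimal play is mixed.
Let the row player play I with probability p. Expected payoff against b1: (-6)p + (-3)(1−p) = −3p − 3; against b2: 9p + (-5)(1−p) = 14p − 5.
Setting these equal: −3p − 3 = 14p − 5 ⇒ −17p = -2 ⇒ p = 2/17, and the value is (-3)·(2/17) − 3 = -57/17.
For the column player: with q = P(b1), equating I's and II's payoffs gives −15q + 9 = 2q − 5 ⇒ q = 14/17.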